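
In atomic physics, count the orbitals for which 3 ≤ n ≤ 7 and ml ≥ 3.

20

Go shell by shell, enumerating (l, ml) with ml ≥ 3:
n=4 → 1; n=5 → 3; n=6 → 6; n=7 → 10.
Total orbitals: 1 + 3 + 6 + 10 = 20.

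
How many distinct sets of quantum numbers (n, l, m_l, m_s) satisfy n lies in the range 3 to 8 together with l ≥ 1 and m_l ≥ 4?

For each n in the range, tally the orbitals obeying l ≥ 1 and m_l ≥ 4:
n=5 → 1; n=6 → 3; n=7 → 6; n=8 → 10.
Orbitals: 1 + 3 + 6 + 10 = 20. Including both spin states (m_s = ±1/2) gives 2 × 20 = 40 states.

40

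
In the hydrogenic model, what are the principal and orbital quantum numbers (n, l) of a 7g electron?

n = 7, l = 4

The leading integer gives n = 7; the letter 'g' means l = 4.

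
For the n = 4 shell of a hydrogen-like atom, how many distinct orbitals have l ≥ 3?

The n = 4 shell has l = 0 through 3; check each.
The (l, m_l) pairs meeting l ≥ 3 give: l=3 → 7.
Total orbitals: 7.

7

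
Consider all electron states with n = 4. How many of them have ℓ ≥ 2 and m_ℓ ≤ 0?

For n = 4, ℓ ranges over 0 … 3.
The (ℓ, m_ℓ) pairs meeting ℓ ≥ 2 and m_ℓ ≤ 0 give: ℓ=2 → 3; ℓ=3 → 4.
Orbitals: 3 + 4 = 7. Each orbital carries two spin states, so 7 × 2 = 14 states.

14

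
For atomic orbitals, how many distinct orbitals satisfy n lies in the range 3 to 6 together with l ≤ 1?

Per-shell orbital counts meeting the constraint:
n=3 → 4; n=4 → 4; n=5 → 4; n=6 → 4.
Total orbitals: 4 + 4 + 4 + 4 = 16.

16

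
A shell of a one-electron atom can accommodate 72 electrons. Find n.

n = 6

2n² = 72 ⇒ n² = 36 ⇒ n = 6.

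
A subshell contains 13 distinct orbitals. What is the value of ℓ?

ℓ = 6

2ℓ+1 = 13 gives ℓ = 6.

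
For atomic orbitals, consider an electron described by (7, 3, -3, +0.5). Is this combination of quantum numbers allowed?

Yes

n = 7 is a positive integer. l = 3 satisfies 0 ≤ l ≤ n−1 = 6. ml = -3 lies in the range −l … +l (here −3 … 3). ms = +1/2 is one of ±1/2.
All four constraints are satisfied.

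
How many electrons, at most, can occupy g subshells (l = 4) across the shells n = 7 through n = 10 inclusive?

72

A g subshell (l = 4) exists for every n ≥ 5, so shells n = 7, 8, 9, 10 each contribute one — 4 subshells.
Since each g subshell holds 2(2·4+1) = 18 electrons, the total is 4 × 18 = 72.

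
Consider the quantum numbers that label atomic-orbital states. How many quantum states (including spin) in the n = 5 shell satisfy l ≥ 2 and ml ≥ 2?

12

The n = 5 shell has l = 0 through 4; check each.
Per l-value: l=2 → 1; l=3 → 2; l=4 → 3.
Orbitals: 1 + 2 + 3 = 6. Each orbital carries two spin states, so 6 × 2 = 12 states.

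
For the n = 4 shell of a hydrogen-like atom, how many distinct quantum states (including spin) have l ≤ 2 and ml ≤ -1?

6

For n = 4, l ranges over 0 … 3.
Contributions: l=1 → 1; l=2 → 2.
Orbitals: 1 + 2 = 3. Each orbital carries two spin states, so 3 × 2 = 6 states.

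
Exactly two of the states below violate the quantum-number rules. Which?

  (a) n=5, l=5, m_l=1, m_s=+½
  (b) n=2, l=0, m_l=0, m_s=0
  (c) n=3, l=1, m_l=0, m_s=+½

(a) and (b)

(a) has l = 5 ≥ n = 5, violating 0 ≤ l ≤ n−1.
(b) has m_s = 0, but an electron's spin must be ±1/2.
The remaining set (c) satisfies all four rules.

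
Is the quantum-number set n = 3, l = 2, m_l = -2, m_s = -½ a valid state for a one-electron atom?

Yes

n = 3 is a positive integer. l = 2 satisfies 0 ≤ l ≤ n−1 = 2. m_l = -2 lies in the range −l … +l (here −2 … 2). m_s = -1/2 is one of ±1/2.
All four constraints are satisfied.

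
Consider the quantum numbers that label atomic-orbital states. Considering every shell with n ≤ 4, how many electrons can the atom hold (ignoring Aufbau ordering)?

60

Total orbitals = 1² + 2² + 3² + 4² = 30. Doubling for spin gives 60 electrons.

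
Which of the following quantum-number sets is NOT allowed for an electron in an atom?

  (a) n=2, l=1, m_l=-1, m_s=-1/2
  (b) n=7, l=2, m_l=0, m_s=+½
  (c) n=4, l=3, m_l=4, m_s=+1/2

(c) has |m_l| = 4 > l = 3, violating −l ≤ m_l ≤ l.
The remaining sets (a), (b) satisfy all four rules.

(c)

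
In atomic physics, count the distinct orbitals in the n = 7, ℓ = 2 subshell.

A subshell has 2ℓ+1 orbitals; with ℓ = 2, that's 5.

5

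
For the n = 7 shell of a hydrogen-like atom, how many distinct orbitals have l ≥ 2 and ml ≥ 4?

6

For n = 7, l ranges over 0 … 6.
Per l-value: l=4 → 1; l=5 → 2; l=6 → 3.
Total orbitals: 1 + 2 + 3 = 6.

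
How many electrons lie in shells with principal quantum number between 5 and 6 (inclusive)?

Shell n has n² orbitals: 5²=25 + 6²=36 = 61 orbitals.
Two spin states per orbital: 2 × 61 = 122 electrons.

122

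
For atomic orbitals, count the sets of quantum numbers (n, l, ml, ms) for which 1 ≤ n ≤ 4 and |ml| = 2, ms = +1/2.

Per-shell orbital counts meeting the constraint:
n=3 → 2; n=4 → 4.
Orbitals: 2 + 4 = 6. With ms fixed to +1/2 there is one state per orbital, so 6 states.

6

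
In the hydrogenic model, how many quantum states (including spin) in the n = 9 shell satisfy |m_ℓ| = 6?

Go through ℓ = 0, …, 8 (the values permitted for n = 9).
The (ℓ, m_ℓ) pairs meeting |m_ℓ| = 6 give: ℓ=6 → 2; ℓ=7 → 2; ℓ=8 → 2.
Orbitals: 2 + 2 + 2 = 6. Each orbital carries two spin states, so 6 × 2 = 12 states.

12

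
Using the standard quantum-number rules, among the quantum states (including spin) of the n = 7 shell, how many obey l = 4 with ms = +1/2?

9

Contributions: l=4 → 9.
Orbitals: 9. With ms fixed to a single value there is one state per orbital, giving 9 states.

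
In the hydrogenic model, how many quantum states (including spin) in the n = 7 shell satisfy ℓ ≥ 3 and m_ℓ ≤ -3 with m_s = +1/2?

Go through ℓ = 0, …, 6 (the values permitted for n = 7).
Per ℓ-value: ℓ=3 → 1; ℓ=4 → 2; ℓ=5 → 3; ℓ=6 → 4.
Orbitals: 1 + 2 + 3 + 4 = 10. With m_s fixed to a single value there is one state per orbital, giving 10 states.

10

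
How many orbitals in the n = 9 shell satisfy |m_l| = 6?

The n = 9 shell has l = 0 through 8; check each.
The (l, m_l) pairs meeting |m_l| = 6 give: l=6 → 2; l=7 → 2; l=8 → 2.
Total orbitals: 2 + 2 + 2 = 6.

6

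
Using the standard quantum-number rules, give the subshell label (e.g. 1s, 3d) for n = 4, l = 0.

l = 0 corresponds to the letter 's', so the subshell is 4s.

4s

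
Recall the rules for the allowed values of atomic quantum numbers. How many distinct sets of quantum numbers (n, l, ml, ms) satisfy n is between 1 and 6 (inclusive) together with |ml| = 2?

40

Per-shell orbital counts meeting the constraint:
n=3 → 2; n=4 → 4; n=5 → 6; n=6 → 8.
Orbitals: 2 + 4 + 6 + 8 = 20. Including both spin states (ms = ±1/2) gives 2 × 20 = 40 states.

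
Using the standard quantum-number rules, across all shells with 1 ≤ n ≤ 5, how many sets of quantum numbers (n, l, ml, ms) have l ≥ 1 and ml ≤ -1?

Go shell by shell, enumerating (l, ml) with l ≥ 1 and ml ≤ -1:
n=2 → 1; n=3 → 3; n=4 → 6; n=5 → 10.
Orbitals: 1 + 3 + 6 + 10 = 20. Including both spin states (ms = ±1/2) gives 2 × 20 = 40 states.

40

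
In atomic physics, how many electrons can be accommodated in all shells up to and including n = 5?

110

Total orbitals = 1² + 2² + 3² + 4² + 5² = 55. Doubling for spin gives 110 electrons.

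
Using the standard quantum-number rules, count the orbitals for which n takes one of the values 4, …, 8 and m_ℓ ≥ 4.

Count contributing orbitals for each principal shell:
n=5 → 1; n=6 → 3; n=7 → 6; n=8 → 10.
Total orbitals: 1 + 3 + 6 + 10 = 20.

20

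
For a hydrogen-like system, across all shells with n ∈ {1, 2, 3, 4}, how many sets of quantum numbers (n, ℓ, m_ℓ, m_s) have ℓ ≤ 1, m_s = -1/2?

Go shell by shell, enumerating (ℓ, m_ℓ) with ℓ ≤ 1:
n=1 → 1; n=2 → 4; n=3 → 4; n=4 → 4.
Orbitals: 1 + 4 + 4 + 4 = 13. With m_s fixed to -1/2 there is one state per orbital, so 13 states.

13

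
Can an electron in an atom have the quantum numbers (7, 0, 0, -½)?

n = 7 is a positive integer. l = 0 satisfies 0 ≤ l ≤ n−1 = 6. m_l = 0 lies in the range −l … +l (here 0). m_s = -1/2 is one of ±1/2.
All four constraints are satisfied.

Yes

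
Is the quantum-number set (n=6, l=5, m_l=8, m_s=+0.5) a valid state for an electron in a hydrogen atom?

The magnetic quantum number must satisfy −l ≤ m_l ≤ l. With l = 5, m_l can only be -5, -4, -3, -2, -1, 0, 1, 2, 3, 4, 5, so m_l = 8 is forbidden.

Not allowed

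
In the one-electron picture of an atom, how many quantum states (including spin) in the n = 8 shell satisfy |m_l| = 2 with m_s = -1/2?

12

Per l-value: l=2 → 2; l=3 → 2; l=4 → 2; l=5 → 2; l=6 → 2; l=7 → 2.
Orbitals: 2 + 2 + 2 + 2 + 2 + 2 = 12. With m_s fixed to a single value there is one state per orbital, giving 12 states.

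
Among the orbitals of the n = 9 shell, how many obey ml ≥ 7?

With n = 9 the allowed l are 0, 1, …, 8.
Contributions: l=7 → 1; l=8 → 2.
Total orbitals: 1 + 2 = 3.

3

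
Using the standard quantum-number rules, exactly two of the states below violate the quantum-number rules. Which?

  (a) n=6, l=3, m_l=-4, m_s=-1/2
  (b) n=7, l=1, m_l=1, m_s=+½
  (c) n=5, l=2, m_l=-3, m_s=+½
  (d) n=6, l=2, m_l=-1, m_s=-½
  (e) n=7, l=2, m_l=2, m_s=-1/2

(a) and (c)

(a) has |m_l| = 4 > l = 3, violating −l ≤ m_l ≤ l.
(c) has |m_l| = 3 > l = 2, violating −l ≤ m_l ≤ l.
The remaining sets (b), (d), (e) satisfy all four rules.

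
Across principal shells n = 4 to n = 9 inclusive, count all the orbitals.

Shell n has n² orbitals: 4²=16 + 5²=25 + 6²=36 + 7²=49 + 8²=64 + 9²=81 = 271 orbitals.

271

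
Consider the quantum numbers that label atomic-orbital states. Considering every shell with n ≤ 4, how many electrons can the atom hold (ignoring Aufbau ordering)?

Total orbitals = 1² + 2² + 3² + 4² = 30. Doubling for spin gives 60 electrons.

60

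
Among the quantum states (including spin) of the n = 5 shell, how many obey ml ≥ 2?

12

The n = 5 shell has l = 0 through 4; check each.
Per l-value: l=2 → 1; l=3 → 2; l=4 → 3.
Orbitals: 1 + 2 + 3 = 6. Each orbital carries two spin states, so 6 × 2 = 12 states.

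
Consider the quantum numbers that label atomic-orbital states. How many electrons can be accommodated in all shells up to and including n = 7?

280

Total orbitals = 1² + 2² + 3² + 4² + 5² + 6² + 7² = 140. Doubling for spin gives 280 electrons.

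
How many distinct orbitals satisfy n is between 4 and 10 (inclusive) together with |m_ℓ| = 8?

For each n in the range, tally the orbitals obeying |m_ℓ| = 8:
n=9 → 2; n=10 → 4.
Total orbitals: 2 + 4 = 6.

6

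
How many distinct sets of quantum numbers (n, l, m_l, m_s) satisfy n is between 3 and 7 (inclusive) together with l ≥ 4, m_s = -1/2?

Go shell by shell, enumerating (l, m_l) with l ≥ 4:
n=5 → 9; n=6 → 20; n=7 → 33.
Orbitals: 9 + 20 + 33 = 62. With m_s fixed to -1/2 there is one state per orbital, so 62 states.

62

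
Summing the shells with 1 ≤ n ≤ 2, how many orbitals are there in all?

5

Shell n has n² orbitals: 1²=1 + 2²=4 = 5 orbitals.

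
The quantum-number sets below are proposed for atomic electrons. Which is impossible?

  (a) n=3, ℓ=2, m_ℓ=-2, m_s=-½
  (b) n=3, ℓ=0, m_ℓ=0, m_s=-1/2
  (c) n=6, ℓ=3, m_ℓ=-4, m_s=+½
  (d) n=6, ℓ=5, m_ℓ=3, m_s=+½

(c)

(c) has |m_ℓ| = 4 > ℓ = 3, violating −ℓ ≤ m_ℓ ≤ ℓ.
The remaining sets (a), (b), (d) satisfy all four rules.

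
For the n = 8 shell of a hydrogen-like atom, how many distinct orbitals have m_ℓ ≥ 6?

3

With n = 8 the allowed ℓ are 0, 1, …, 7.
Contributions: ℓ=6 → 1; ℓ=7 → 2.
Total orbitals: 1 + 2 = 3.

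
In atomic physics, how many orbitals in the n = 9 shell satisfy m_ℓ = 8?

The n = 9 shell has ℓ = 0 through 8; check each.
Orbitals with m_ℓ = 8, by ℓ: ℓ=8 → 1.
Total orbitals: 1.

1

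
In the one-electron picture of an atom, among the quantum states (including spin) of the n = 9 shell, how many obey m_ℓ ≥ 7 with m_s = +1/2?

With n = 9 the allowed ℓ are 0, 1, …, 8.
Orbitals with m_ℓ ≥ 7, by ℓ: ℓ=7 → 1; ℓ=8 → 2.
Orbitals: 1 + 2 = 3. With m_s fixed to a single value there is one state per orbital, giving 3 states.

3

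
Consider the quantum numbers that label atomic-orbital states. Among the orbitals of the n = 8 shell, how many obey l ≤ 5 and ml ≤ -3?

For n = 8, l ranges over 0 … 7.
Contributions: l=3 → 1; l=4 → 2; l=5 → 3.
Total orbitals: 1 + 2 + 3 = 6.

6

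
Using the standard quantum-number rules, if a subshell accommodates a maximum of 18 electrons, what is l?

l = 4

2(2l+1) = 18 ⇒ 2l+1 = 9 ⇒ l = 4.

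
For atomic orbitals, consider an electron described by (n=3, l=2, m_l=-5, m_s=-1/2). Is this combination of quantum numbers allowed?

The magnetic quantum number must satisfy −l ≤ m_l ≤ l. With l = 2, m_l can only be -2, -1, 0, 1, 2, so m_l = -5 is forbidden.

No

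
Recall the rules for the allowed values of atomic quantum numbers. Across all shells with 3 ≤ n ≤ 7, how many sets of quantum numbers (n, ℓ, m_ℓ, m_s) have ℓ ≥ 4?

Go shell by shell, enumerating (ℓ, m_ℓ) with ℓ ≥ 4:
n=5 → 9; n=6 → 20; n=7 → 33.
Orbitals: 9 + 20 + 33 = 62. Including both spin states (m_s = ±1/2) gives 2 × 62 = 124 states.

124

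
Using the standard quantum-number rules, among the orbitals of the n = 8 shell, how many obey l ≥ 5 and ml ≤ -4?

9

Go through l = 0, …, 7 (the values permitted for n = 8).
Per l-value: l=5 → 2; l=6 → 3; l=7 → 4.
Total orbitals: 2 + 3 + 4 = 9.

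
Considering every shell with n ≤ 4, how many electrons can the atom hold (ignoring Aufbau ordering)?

60

Total orbitals = 1² + 2² + 3² + 4² = 30. Doubling for spin gives 60 electrons.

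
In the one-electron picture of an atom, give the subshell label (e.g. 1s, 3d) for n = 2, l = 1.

l = 1 corresponds to the letter 'p', so the subshell is 2p.

2p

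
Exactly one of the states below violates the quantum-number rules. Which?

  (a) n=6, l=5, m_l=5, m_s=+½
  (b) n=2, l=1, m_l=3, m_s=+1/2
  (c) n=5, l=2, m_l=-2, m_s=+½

(b)

(b) has |m_l| = 3 > l = 1, violating −l ≤ m_l ≤ l.
The remaining sets (a), (c) satisfy all four rules.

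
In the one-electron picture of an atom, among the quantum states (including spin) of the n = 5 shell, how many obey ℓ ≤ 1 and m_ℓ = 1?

2

With n = 5 the allowed ℓ are 0, 1, …, 4.
The (ℓ, m_ℓ) pairs meeting ℓ ≤ 1 and m_ℓ = 1 give: ℓ=1 → 1.
Orbitals: 1. Each orbital carries two spin states, so 1 × 2 = 2 states.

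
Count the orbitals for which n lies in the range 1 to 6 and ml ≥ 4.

Per-shell orbital counts meeting the constraint:
n=5 → 1; n=6 → 3.
Total orbitals: 1 + 3 = 4.

4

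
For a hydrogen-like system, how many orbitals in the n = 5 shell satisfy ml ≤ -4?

The (l, ml) pairs meeting ml ≤ -4 give: l=4 → 1.
Total orbitals: 1.

1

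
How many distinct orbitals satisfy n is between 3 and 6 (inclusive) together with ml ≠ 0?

68

Per-shell orbital counts meeting the constraint:
n=3 → 6; n=4 → 12; n=5 → 20; n=6 → 30.
Total orbitals: 6 + 12 + 20 + 30 = 68.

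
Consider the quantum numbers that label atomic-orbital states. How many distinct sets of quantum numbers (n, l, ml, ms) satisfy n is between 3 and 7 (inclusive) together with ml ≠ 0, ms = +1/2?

Go shell by shell, enumerating (l, ml) with ml ≠ 0:
n=3 → 6; n=4 → 12; n=5 → 20; n=6 → 30; n=7 → 42.
Orbitals: 6 + 12 + 20 + 30 + 42 = 110. With ms fixed to +1/2 there is one state per orbital, so 110 states.

110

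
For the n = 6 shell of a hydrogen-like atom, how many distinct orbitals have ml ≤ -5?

1

With n = 6 the allowed l are 0, 1, …, 5.
The (l, ml) pairs meeting ml ≤ -5 give: l=5 → 1.
Total orbitals: 1.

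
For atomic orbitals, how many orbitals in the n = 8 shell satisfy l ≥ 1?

63

Per l-value: l=1 → 3; l=2 → 5; l=3 → 7; l=4 → 9; l=5 → 11; l=6 → 13; l=7 → 15.
Total orbitals: 3 + 5 + 7 + 9 + 11 + 13 + 15 = 63.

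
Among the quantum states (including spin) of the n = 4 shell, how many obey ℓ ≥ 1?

With n = 4 the allowed ℓ are 0, 1, …, 3.
The (ℓ, m_ℓ) pairs meeting ℓ ≥ 1 give: ℓ=1 → 3; ℓ=2 → 5; ℓ=3 → 7.
Orbitals: 3 + 5 + 7 = 15. Each orbital carries two spin states, so 15 × 2 = 30 states.

30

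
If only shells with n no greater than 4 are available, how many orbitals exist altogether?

30

Total orbitals = 1² + 2² + 3² + 4² = 30.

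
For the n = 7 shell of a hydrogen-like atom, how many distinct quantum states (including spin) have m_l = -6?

The n = 7 shell has l = 0 through 6; check each.
The (l, m_l) pairs meeting m_l = -6 give: l=6 → 1.
Orbitals: 1. Each orbital carries two spin states, so 1 × 2 = 2 states.

2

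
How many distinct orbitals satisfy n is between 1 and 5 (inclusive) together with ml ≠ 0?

Count contributing orbitals for each principal shell:
n=2 → 2; n=3 → 6; n=4 → 12; n=5 → 20.
Total orbitals: 2 + 6 + 12 + 20 = 40.

40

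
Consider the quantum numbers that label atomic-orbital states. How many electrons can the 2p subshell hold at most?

6

A subshell with ℓ = 1 has 2ℓ+1 = 3 orbitals, each holding 2 electrons (spin ±1/2), so 3 × 2 = 6.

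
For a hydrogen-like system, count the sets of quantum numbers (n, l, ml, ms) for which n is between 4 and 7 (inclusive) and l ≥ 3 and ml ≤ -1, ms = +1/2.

Count contributing orbitals for each principal shell:
n=4 → 3; n=5 → 7; n=6 → 12; n=7 → 18.
Orbitals: 3 + 7 + 12 + 18 = 40. With ms fixed to +1/2 there is one state per orbital, so 40 states.

40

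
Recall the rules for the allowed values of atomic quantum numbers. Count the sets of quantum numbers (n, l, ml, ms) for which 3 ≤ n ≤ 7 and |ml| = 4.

24

Treat each shell separately and count matching orbitals:
n=5 → 2; n=6 → 4; n=7 → 6.
Orbitals: 2 + 4 + 6 = 12. Including both spin states (ms = ±1/2) gives 2 × 12 = 24 states.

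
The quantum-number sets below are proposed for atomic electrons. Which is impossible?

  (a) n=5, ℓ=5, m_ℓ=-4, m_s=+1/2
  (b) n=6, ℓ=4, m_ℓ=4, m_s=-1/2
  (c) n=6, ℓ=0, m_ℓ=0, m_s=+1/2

(a)

(a) has ℓ = 5 ≥ n = 5, violating 0 ≤ ℓ ≤ n−1.
The remaining sets (b), (c) satisfy all four rules.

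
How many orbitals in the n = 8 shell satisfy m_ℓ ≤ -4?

10

Orbitals with m_ℓ ≤ -4, by ℓ: ℓ=4 → 1; ℓ=5 → 2; ℓ=6 → 3; ℓ=7 → 4.
Total orbitals: 1 + 2 + 3 + 4 = 10.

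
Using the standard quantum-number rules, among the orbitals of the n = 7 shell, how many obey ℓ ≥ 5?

The n = 7 shell has ℓ = 0 through 6; check each.
Orbitals with ℓ ≥ 5, by ℓ: ℓ=5 → 11; ℓ=6 → 13.
Total orbitals: 11 + 13 = 24.

24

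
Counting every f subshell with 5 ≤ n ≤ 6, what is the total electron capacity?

28

An f subshell (l = 3) exists for every n ≥ 4, so shells n = 5, 6 each contribute one — 2 subshells.
Since each f subshell holds 2(2·3+1) = 14 electrons, the total is 2 × 14 = 28.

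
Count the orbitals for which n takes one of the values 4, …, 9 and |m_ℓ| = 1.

66

Go shell by shell, enumerating (ℓ, m_ℓ) with |m_ℓ| = 1:
n=4 → 6; n=5 → 8; n=6 → 10; n=7 → 12; n=8 → 14; n=9 → 16.
Total orbitals: 6 + 8 + 10 + 12 + 14 + 16 = 66.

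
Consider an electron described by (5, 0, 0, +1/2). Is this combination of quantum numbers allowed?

Allowed

n = 5 is a positive integer. l = 0 satisfies 0 ≤ l ≤ n−1 = 4. ml = 0 lies in the range −l … +l (here 0). ms = +1/2 is one of ±1/2.
All four constraints are satisfied.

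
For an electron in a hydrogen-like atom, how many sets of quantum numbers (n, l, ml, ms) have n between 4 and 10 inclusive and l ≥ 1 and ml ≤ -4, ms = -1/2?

56

Go shell by shell, enumerating (l, ml) with l ≥ 1 and ml ≤ -4:
n=5 → 1; n=6 → 3; n=7 → 6; n=8 → 10; n=9 → 15; n=10 → 21.
Orbitals: 1 + 3 + 6 + 10 + 15 + 21 = 56. With ms fixed to -1/2 there is one state per orbital, so 56 states.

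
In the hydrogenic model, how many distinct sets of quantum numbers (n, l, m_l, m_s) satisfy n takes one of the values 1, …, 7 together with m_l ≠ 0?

Per-shell orbital counts meeting the constraint:
n=2 → 2; n=3 → 6; n=4 → 12; n=5 → 20; n=6 → 30; n=7 → 42.
Orbitals: 2 + 6 + 12 + 20 + 30 + 42 = 112. Including both spin states (m_s = ±1/2) gives 2 × 112 = 224 states.

224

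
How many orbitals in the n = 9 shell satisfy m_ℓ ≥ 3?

21

The (ℓ, m_ℓ) pairs meeting m_ℓ ≥ 3 give: ℓ=3 → 1; ℓ=4 → 2; ℓ=5 → 3; ℓ=6 → 4; ℓ=7 → 5; ℓ=8 → 6.
Total orbitals: 1 + 2 + 3 + 4 + 5 + 6 = 21.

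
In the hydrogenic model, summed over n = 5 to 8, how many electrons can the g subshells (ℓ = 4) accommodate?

72

A g subshell (ℓ = 4) exists for every n ≥ 5, so shells n = 5, 6, 7, 8 each contribute one — 4 subshells.
Since each g subshell holds 2(2·4+1) = 18 electrons, the total is 4 × 18 = 72.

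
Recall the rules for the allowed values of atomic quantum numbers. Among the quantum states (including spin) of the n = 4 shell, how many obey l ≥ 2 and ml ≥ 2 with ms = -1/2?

The n = 4 shell has l = 0 through 3; check each.
Contributions: l=2 → 1; l=3 → 2.
Orbitals: 1 + 2 = 3. With ms fixed to a single value there is one state per orbital, giving 3 states.

3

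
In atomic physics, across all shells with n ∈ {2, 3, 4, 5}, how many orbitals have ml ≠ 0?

40

Count contributing orbitals for each principal shell:
n=2 → 2; n=3 → 6; n=4 → 12; n=5 → 20.
Total orbitals: 2 + 6 + 12 + 20 = 40.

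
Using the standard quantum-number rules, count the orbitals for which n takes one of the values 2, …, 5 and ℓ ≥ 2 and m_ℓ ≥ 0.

Count contributing orbitals for each principal shell:
n=3 → 3; n=4 → 7; n=5 → 12.
Total orbitals: 3 + 7 + 12 = 22.

22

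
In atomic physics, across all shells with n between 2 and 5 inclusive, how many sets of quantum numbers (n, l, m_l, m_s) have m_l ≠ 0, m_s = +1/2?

40

Work shell by shell — for each n, count the (l, m_l) pairs that satisfy m_l ≠ 0:
n=2 → 2; n=3 → 6; n=4 → 12; n=5 → 20.
Orbitals: 2 + 6 + 12 + 20 = 40. With m_s fixed to +1/2 there is one state per orbital, so 40 states.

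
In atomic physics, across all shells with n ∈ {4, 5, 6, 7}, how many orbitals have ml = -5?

3

Work shell by shell — for each n, count the (l, ml) pairs that satisfy ml = -5:
n=6 → 1; n=7 → 2.
Total orbitals: 1 + 2 = 3.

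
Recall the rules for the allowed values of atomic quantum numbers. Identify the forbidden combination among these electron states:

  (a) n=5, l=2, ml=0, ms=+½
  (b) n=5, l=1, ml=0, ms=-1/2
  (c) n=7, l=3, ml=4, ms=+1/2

(c)

(c) has |ml| = 4 > l = 3, violating −l ≤ ml ≤ l.
The remaining sets (a), (b) satisfy all four rules.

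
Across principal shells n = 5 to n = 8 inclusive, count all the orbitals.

174

Shell n has n² orbitals: 5²=25 + 6²=36 + 7²=49 + 8²=64 = 174 orbitals.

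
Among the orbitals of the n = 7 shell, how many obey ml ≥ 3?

Go through l = 0, …, 6 (the values permitted for n = 7).
Contributions: l=3 → 1; l=4 → 2; l=5 → 3; l=6 → 4.
Total orbitals: 1 + 2 + 3 + 4 = 10.

10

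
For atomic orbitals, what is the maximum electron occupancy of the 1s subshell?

A subshell with l = 0 has 2l+1 = 1 orbital, each holding 2 electrons (spin ±1/2), so 1 × 2 = 2.

2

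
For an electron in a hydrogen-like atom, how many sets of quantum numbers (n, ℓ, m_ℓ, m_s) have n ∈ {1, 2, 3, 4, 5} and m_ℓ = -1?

20

Per-shell orbital counts meeting the constraint:
n=2 → 1; n=3 → 2; n=4 → 3; n=5 → 4.
Orbitals: 1 + 2 + 3 + 4 = 10. Including both spin states (m_s = ±1/2) gives 2 × 10 = 20 states.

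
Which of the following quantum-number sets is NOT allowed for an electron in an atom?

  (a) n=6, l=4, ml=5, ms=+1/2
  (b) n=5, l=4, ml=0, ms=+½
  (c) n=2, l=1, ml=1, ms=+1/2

(a) has |ml| = 5 > l = 4, violating −l ≤ ml ≤ l.
The remaining sets (b), (c) satisfy all four rules.

(a)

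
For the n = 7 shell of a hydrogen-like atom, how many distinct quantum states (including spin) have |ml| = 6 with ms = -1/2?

2

The (l, ml) pairs meeting |ml| = 6 give: l=6 → 2.
Orbitals: 2. With ms fixed to a single value there is one state per orbital, giving 2 states.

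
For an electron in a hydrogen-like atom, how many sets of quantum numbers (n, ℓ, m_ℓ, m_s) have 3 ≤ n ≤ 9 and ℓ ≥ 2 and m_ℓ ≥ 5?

Per-shell orbital counts meeting the constraint:
n=6 → 1; n=7 → 3; n=8 → 6; n=9 → 10.
Orbitals: 1 + 3 + 6 + 10 = 20. Including both spin states (m_s = ±1/2) gives 2 × 20 = 40 states.

40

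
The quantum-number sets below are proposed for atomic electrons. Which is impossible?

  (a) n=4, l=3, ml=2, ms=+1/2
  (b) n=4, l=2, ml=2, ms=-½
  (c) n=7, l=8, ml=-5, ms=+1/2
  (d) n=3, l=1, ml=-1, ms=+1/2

(c) has l = 8 ≥ n = 7, violating 0 ≤ l ≤ n−1.
The remaining sets (a), (b), (d) satisfy all four rules.

(c)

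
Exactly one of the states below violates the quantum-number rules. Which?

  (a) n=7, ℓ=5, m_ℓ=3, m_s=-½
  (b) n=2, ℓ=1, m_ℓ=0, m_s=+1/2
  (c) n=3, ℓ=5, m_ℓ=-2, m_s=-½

(c) has ℓ = 5 ≥ n = 3, violating 0 ≤ ℓ ≤ n−1.
The remaining sets (a), (b) satisfy all four rules.

(c)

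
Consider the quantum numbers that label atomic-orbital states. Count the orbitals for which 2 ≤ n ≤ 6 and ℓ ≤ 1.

Per-shell orbital counts meeting the constraint:
n=2 → 4; n=3 → 4; n=4 → 4; n=5 → 4; n=6 → 4.
Total orbitals: 4 + 4 + 4 + 4 + 4 = 20.

20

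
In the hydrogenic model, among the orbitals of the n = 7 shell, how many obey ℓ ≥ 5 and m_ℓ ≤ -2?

9

Contributions: ℓ=5 → 4; ℓ=6 → 5.
Total orbitals: 4 + 5 = 9.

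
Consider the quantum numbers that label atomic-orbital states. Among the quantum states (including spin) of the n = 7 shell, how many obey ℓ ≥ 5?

48

Go through ℓ = 0, …, 6 (the values permitted for n = 7).
Orbitals with ℓ ≥ 5, by ℓ: ℓ=5 → 11; ℓ=6 → 13.
Orbitals: 11 + 13 = 24. Each orbital carries two spin states, so 24 × 2 = 48 states.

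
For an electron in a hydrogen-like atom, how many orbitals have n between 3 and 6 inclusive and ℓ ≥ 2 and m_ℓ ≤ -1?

Go shell by shell, enumerating (ℓ, m_ℓ) with ℓ ≥ 2 and m_ℓ ≤ -1:
n=3 → 2; n=4 → 5; n=5 → 9; n=6 → 14.
Total orbitals: 2 + 5 + 9 + 14 = 30.

30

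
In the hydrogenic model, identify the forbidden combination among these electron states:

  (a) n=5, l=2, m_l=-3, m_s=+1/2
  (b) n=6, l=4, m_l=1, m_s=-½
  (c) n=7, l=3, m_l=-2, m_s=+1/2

(a)

(a) has |m_l| = 3 > l = 2, violating −l ≤ m_l ≤ l.
The remaining sets (b), (c) satisfy all four rules.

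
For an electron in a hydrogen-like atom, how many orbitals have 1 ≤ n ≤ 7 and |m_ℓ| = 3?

20

Per-shell orbital counts meeting the constraint:
n=4 → 2; n=5 → 4; n=6 → 6; n=7 → 8.
Total orbitals: 2 + 4 + 6 + 8 = 20.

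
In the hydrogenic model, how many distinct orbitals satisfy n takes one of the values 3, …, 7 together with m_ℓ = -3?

Count contributing orbitals for each principal shell:
n=4 → 1; n=5 → 2; n=6 → 3; n=7 → 4.
Total orbitals: 1 + 2 + 3 + 4 = 10.

10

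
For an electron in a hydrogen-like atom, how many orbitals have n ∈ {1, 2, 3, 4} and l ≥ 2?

Go shell by shell, enumerating (l, ml) with l ≥ 2:
n=3 → 5; n=4 → 12.
Total orbitals: 5 + 12 = 17.

17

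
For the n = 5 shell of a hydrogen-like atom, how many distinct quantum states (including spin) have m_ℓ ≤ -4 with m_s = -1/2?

1

For n = 5, ℓ ranges over 0 … 4.
Contributions: ℓ=4 → 1.
Orbitals: 1. With m_s fixed to a single value there is one state per orbital, giving 1 state.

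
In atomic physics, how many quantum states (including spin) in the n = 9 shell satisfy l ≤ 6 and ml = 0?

Go through l = 0, …, 8 (the values permitted for n = 9).
The (l, ml) pairs meeting l ≤ 6 and ml = 0 give: l=0 → 1; l=1 → 1; l=2 → 1; l=3 → 1; l=4 → 1; l=5 → 1; l=6 → 1.
Orbitals: 1 + 1 + 1 + 1 + 1 + 1 + 1 = 7. Each orbital carries two spin states, so 7 × 2 = 14 states.

14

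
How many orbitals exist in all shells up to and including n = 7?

140

Total orbitals = 1² + 2² + 3² + 4² + 5² + 6² + 7² = 140.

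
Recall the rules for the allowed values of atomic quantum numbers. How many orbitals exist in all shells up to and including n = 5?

Total orbitals = 1² + 2² + 3² + 4² + 5² = 55.

55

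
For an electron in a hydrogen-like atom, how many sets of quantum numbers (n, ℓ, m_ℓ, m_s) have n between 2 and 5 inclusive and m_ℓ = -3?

Treat each shell separately and count matching orbitals:
n=4 → 1; n=5 → 2.
Orbitals: 1 + 2 = 3. Including both spin states (m_s = ±1/2) gives 2 × 3 = 6 states.

6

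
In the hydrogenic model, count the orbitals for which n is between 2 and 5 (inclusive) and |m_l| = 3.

6

Treat each shell separately and count matching orbitals:
n=4 → 2; n=5 → 4.
Total orbitals: 2 + 4 = 6.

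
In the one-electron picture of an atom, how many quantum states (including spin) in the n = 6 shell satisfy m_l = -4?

4

Orbitals with m_l = -4, by l: l=4 → 1; l=5 → 1.
Orbitals: 1 + 1 = 2. Each orbital carries two spin states, so 2 × 2 = 4 states.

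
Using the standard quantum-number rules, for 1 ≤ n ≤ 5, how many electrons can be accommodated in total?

110

Total orbitals = 1² + 2² + 3² + 4² + 5² = 55. Doubling for spin gives 110 electrons.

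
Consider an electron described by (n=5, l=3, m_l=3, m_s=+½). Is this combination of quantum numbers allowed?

Valid

n = 5 is a positive integer. l = 3 satisfies 0 ≤ l ≤ n−1 = 4. m_l = 3 lies in the range −l … +l (here −3 … 3). m_s = +1/2 is one of ±1/2.
All four constraints are satisfied.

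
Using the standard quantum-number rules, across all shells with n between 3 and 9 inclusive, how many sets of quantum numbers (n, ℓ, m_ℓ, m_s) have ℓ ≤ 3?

Work shell by shell — for each n, count the (ℓ, m_ℓ) pairs that satisfy ℓ ≤ 3:
n=3 → 9; n=4 → 16; n=5 → 16; n=6 → 16; n=7 → 16; n=8 → 16; n=9 → 16.
Orbitals: 9 + 16 + 16 + 16 + 16 + 16 + 16 = 105. Including both spin states (m_s = ±1/2) gives 2 × 105 = 210 states.

210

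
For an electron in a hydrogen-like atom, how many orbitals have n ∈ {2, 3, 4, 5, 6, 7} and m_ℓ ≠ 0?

Count contributing orbitals for each principal shell:
n=2 → 2; n=3 → 6; n=4 → 12; n=5 → 20; n=6 → 30; n=7 → 42.
Total orbitals: 2 + 6 + 12 + 20 + 30 + 42 = 112.

112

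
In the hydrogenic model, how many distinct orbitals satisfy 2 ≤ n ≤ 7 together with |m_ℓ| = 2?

Treat each shell separately and count matching orbitals:
n=3 → 2; n=4 → 4; n=5 → 6; n=6 → 8; n=7 → 10.
Total orbitals: 2 + 4 + 6 + 8 + 10 = 30.

30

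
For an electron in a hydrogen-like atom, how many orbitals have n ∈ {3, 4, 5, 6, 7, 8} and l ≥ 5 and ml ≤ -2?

Count contributing orbitals for each principal shell:
n=6 → 4; n=7 → 9; n=8 → 15.
Total orbitals: 4 + 9 + 15 = 28.

28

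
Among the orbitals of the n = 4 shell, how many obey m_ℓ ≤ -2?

Go through ℓ = 0, …, 3 (the values permitted for n = 4).
The (ℓ, m_ℓ) pairs meeting m_ℓ ≤ -2 give: ℓ=2 → 1; ℓ=3 → 2.
Total orbitals: 1 + 2 = 3.

3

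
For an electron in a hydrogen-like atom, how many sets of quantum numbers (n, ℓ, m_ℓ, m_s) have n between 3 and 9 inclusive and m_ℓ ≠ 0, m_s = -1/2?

238

Count contributing orbitals for each principal shell:
n=3 → 6; n=4 → 12; n=5 → 20; n=6 → 30; n=7 → 42; n=8 → 56; n=9 → 72.
Orbitals: 6 + 12 + 20 + 30 + 42 + 56 + 72 = 238. With m_s fixed to -1/2 there is one state per orbital, so 238 states.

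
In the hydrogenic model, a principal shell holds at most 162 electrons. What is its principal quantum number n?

2n² = 162 ⇒ n² = 81 ⇒ n = 9.

n = 9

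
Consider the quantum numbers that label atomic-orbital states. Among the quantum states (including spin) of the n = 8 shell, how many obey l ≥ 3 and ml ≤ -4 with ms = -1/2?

10

With n = 8 the allowed l are 0, 1, …, 7.
Contributions: l=4 → 1; l=5 → 2; l=6 → 3; l=7 → 4.
Orbitals: 1 + 2 + 3 + 4 = 10. With ms fixed to a single value there is one state per orbital, giving 10 states.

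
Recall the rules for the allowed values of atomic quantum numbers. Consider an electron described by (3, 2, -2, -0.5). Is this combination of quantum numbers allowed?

n = 3 is a positive integer. ℓ = 2 satisfies 0 ≤ ℓ ≤ n−1 = 2. m_ℓ = -2 lies in the range −ℓ … +ℓ (here −2 … 2). m_s = -1/2 is one of ±1/2.
All four constraints are satisfied.

Valid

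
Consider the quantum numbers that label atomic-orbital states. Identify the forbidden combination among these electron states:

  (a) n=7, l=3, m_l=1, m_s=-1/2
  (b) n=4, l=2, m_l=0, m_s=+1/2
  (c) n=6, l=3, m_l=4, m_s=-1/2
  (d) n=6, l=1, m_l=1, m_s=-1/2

(c)

(c) has |m_l| = 4 > l = 3, violating −l ≤ m_l ≤ l.
The remaining sets (a), (b), (d) satisfy all four rules.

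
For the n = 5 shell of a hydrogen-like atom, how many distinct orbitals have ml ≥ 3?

3

Per l-value: l=3 → 1; l=4 → 2.
Total orbitals: 1 + 2 = 3.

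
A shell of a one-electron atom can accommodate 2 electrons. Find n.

2n² = 2 ⇒ n² = 1 ⇒ n = 1.

n = 1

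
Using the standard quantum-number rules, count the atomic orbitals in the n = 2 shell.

The n = 2 shell contains n² = 2² = 4 orbitals.

4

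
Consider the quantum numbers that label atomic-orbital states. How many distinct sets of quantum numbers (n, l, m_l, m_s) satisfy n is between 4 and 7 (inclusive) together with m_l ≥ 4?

Per-shell orbital counts meeting the constraint:
n=5 → 1; n=6 → 3; n=7 → 6.
Orbitals: 1 + 3 + 6 = 10. Including both spin states (m_s = ±1/2) gives 2 × 10 = 20 states.

20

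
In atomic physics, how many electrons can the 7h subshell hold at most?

22

A subshell with ℓ = 5 has 2ℓ+1 = 11 orbitals, each holding 2 electrons (spin ±1/2), so 11 × 2 = 22.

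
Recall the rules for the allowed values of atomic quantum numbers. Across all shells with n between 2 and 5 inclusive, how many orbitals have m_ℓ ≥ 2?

10

Count contributing orbitals for each principal shell:
n=3 → 1; n=4 → 3; n=5 → 6.
Total orbitals: 1 + 3 + 6 = 10.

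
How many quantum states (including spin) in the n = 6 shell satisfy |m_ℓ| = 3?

12

For n = 6, ℓ ranges over 0 … 5.
Per ℓ-value: ℓ=3 → 2; ℓ=4 → 2; ℓ=5 → 2.
Orbitals: 2 + 2 + 2 = 6. Each orbital carries two spin states, so 6 × 2 = 12 states.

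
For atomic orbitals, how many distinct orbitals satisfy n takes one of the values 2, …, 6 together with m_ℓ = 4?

3

Treat each shell separately and count matching orbitals:
n=5 → 1; n=6 → 2.
Total orbitals: 1 + 2 = 3.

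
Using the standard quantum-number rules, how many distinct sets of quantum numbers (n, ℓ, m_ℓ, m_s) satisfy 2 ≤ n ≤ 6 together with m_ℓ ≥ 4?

8

Per-shell orbital counts meeting the constraint:
n=5 → 1; n=6 → 3.
Orbitals: 1 + 3 = 4. Including both spin states (m_s = ±1/2) gives 2 × 4 = 8 states.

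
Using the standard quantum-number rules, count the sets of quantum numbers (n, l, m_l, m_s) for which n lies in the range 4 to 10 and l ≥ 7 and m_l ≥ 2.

80

Treat each shell separately and count matching orbitals:
n=8 → 6; n=9 → 13; n=10 → 21.
Orbitals: 6 + 13 + 21 = 40. Including both spin states (m_s = ±1/2) gives 2 × 40 = 80 states.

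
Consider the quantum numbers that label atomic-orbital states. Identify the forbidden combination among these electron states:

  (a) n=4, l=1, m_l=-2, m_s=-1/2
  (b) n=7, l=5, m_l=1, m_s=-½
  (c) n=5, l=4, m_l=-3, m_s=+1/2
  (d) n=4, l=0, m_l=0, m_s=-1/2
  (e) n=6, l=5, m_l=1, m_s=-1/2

(a) has |m_l| = 2 > l = 1, violating −l ≤ m_l ≤ l.
The remaining sets (b), (c), (d), (e) satisfy all four rules.

(a)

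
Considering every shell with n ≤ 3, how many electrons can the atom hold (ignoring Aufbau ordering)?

Total orbitals = 1² + 2² + 3² = 14. Doubling for spin gives 28 electrons.

28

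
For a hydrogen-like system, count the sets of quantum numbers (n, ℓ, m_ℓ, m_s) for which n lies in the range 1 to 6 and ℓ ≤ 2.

82

Per-shell orbital counts meeting the constraint:
n=1 → 1; n=2 → 4; n=3 → 9; n=4 → 9; n=5 → 9; n=6 → 9.
Orbitals: 1 + 4 + 9 + 9 + 9 + 9 = 41. Including both spin states (m_s = ±1/2) gives 2 × 41 = 82 states.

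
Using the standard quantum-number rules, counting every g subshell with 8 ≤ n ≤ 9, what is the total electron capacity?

36

A g subshell (ℓ = 4) exists for every n ≥ 5, so shells n = 8, 9 each contribute one — 2 subshells.
Since each g subshell holds 2(2·4+1) = 18 electrons, the total is 2 × 18 = 36.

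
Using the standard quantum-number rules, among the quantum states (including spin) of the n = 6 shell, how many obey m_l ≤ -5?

2

The n = 6 shell has l = 0 through 5; check each.
The (l, m_l) pairs meeting m_l ≤ -5 give: l=5 → 1.
Orbitals: 1. Each orbital carries two spin states, so 1 × 2 = 2 states.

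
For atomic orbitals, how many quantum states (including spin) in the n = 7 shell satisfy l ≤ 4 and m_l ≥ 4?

2

For n = 7, l ranges over 0 … 6.
Orbitals with l ≤ 4 and m_l ≥ 4, by l: l=4 → 1.
Orbitals: 1. Each orbital carries two spin states, so 1 × 2 = 2 states.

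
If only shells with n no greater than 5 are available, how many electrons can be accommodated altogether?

Total orbitals = 1² + 2² + 3² + 4² + 5² = 55. Doubling for spin gives 110 electrons.

110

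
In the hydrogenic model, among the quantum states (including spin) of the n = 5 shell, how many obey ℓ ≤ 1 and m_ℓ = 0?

4

For n = 5, ℓ ranges over 0 … 4.
The (ℓ, m_ℓ) pairs meeting ℓ ≤ 1 and m_ℓ = 0 give: ℓ=0 → 1; ℓ=1 → 1.
Orbitals: 1 + 1 = 2. Each orbital carries two spin states, so 2 × 2 = 4 states.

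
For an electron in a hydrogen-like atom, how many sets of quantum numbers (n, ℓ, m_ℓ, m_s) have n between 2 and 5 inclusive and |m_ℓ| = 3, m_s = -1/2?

6

Treat each shell separately and count matching orbitals:
n=4 → 2; n=5 → 4.
Orbitals: 2 + 4 = 6. With m_s fixed to -1/2 there is one state per orbital, so 6 states.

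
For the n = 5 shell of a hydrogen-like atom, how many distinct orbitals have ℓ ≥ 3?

16

For n = 5, ℓ ranges over 0 … 4.
Contributions: ℓ=3 → 7; ℓ=4 → 9.
Total orbitals: 7 + 9 = 16.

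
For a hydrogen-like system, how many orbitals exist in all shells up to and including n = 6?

91

Total orbitals = 1² + 2² + 3² + 4² + 5² + 6² = 91.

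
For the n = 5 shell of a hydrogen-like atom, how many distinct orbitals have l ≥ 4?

Orbitals with l ≥ 4, by l: l=4 → 9.
Total orbitals: 9.

9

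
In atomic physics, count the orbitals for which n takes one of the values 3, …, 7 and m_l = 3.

Treat each shell separately and count matching orbitals:
n=4 → 1; n=5 → 2; n=6 → 3; n=7 → 4.
Total orbitals: 1 + 2 + 3 + 4 = 10.

10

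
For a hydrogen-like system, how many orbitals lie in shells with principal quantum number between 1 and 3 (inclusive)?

Shell n has n² orbitals: 1²=1 + 2²=4 + 3²=9 = 14 orbitals.

14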